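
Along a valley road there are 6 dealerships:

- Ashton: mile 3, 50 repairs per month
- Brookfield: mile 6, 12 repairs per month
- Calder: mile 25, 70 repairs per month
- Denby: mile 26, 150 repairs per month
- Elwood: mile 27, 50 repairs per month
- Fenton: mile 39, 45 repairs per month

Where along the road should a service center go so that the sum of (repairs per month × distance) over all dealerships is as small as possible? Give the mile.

x = 26

For a sum of weighted absolute distances on a line, the optimum is the weighted median (not the mean). Total weight W = 377; half-weight = 188.5.
Sort by position and accumulate weight:
  mile 3 (Ashton, w=50) → cum 50
  mile 6 (Brookfield, w=12) → cum 62
  mile 25 (Calder, w=70) → cum 132
  mile 26 (Denby, w=150) → cum 282  ≥ 188.5 → median here
  mile 27 (Elwood, w=50) → cum 332
  mile 39 (Fenton, w=45) → cum 377
Optimal location: mile 26.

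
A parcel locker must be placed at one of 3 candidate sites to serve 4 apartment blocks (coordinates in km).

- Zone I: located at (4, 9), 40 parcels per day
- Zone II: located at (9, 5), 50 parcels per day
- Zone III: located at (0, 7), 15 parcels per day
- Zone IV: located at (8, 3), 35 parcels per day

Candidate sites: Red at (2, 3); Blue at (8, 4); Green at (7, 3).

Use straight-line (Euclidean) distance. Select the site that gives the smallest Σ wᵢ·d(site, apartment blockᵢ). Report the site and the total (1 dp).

Total weighted distance at each candidate:
  Red (2, 3): total = 894.1
  Blue (8, 4): total = 490.0
  Green (7, 3): total = 565.7
Minimum is at Blue with total 490.0 km.

Blue, total 490.0 km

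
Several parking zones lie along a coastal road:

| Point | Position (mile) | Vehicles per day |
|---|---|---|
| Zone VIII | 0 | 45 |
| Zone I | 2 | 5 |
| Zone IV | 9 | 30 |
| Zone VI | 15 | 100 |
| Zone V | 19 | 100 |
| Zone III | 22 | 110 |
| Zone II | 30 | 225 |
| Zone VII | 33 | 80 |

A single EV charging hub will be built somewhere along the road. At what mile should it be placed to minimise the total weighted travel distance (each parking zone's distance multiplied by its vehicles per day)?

For a sum of weighted absolute distances on a line, the optimum is the weighted median (not the mean). Total weight W = 695; half-weight = 347.5.
Sort by position and accumulate weight:
  mile 0 (Zone VIII, w=45) → cum 45
  mile 2 (Zone I, w=5) → cum 50
  mile 9 (Zone IV, w=30) → cum 80
  mile 15 (Zone VI, w=100) → cum 180
  mile 19 (Zone V, w=100) → cum 280
  mile 22 (Zone III, w=110) → cum 390  ≥ 347.5 → median here
  mile 30 (Zone II, w=225) → cum 615
  mile 33 (Zone VII, w=80) → cum 695
Optimal location: mile 22.

x = 22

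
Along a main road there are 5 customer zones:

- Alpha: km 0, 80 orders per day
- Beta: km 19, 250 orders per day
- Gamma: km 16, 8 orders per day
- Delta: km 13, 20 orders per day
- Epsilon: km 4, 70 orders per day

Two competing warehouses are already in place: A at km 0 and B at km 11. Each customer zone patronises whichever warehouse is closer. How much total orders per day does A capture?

The indifferent point is the midpoint (0+11)/2 = 5.5; customer zones left of it (closer to A at 0) go to A, those right go to B.
  Alpha at 0 (w=80) → A
  Epsilon at 4 (w=70) → A
  Delta at 13 (w=20) → B
  Gamma at 16 (w=8) → B
  Beta at 19 (w=250) → B
A captures 150; B captures 278.

150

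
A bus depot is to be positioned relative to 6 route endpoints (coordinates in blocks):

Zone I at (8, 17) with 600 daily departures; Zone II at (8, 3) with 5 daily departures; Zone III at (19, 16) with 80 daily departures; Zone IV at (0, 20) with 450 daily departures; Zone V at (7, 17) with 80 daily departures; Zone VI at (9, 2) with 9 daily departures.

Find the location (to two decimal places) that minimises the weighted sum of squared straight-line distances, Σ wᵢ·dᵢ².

(5.72, 17.87)

The minimiser of Σwᵢ‖p−pᵢ‖² is the weighted centroid p* = (Σwᵢpᵢ)/(Σwᵢ).
Σwᵢ = 1224.
Σwᵢxᵢ = 600·8 + 5·8 + 80·19 + 450·0 + 80·7 + 9·9 = 7001.
Σwᵢyᵢ = 600·17 + 5·3 + 80·16 + 450·20 + 80·17 + 9·2 = 21873.
x* = 7001/1224 = 5.72, y* = 21873/1224 = 17.87.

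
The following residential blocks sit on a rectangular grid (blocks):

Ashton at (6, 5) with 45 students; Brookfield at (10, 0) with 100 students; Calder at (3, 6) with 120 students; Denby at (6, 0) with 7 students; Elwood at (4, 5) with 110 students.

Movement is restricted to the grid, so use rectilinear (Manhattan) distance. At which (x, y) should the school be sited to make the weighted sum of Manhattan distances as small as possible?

Manhattan distance separates: Σwᵢ(|x−xᵢ|+|y−yᵢ|) = Σwᵢ|x−xᵢ| + Σwᵢ|y−yᵢ|, so x and y are optimised independently as 1-D weighted medians.
Total weight W = 382; half = 191.
x-coordinate, sorted with cumulative weight:
  x=3 (Calder, w=120) cum 120
  x=4 (Elwood, w=110) cum 230  ← median
  x=6 (Ashton, w=45) cum 275
  x=6 (Denby, w=7) cum 282
  x=10 (Brookfield, w=100) cum 382
⇒ x* = 4
y-coordinate, sorted with cumulative weight:
  y=0 (Brookfield, w=100) cum 100
  y=0 (Denby, w=7) cum 107
  y=5 (Ashton, w=45) cum 152
  y=5 (Elwood, w=110) cum 262  ← median
  y=6 (Calder, w=120) cum 382
⇒ y* = 5

(4, 5)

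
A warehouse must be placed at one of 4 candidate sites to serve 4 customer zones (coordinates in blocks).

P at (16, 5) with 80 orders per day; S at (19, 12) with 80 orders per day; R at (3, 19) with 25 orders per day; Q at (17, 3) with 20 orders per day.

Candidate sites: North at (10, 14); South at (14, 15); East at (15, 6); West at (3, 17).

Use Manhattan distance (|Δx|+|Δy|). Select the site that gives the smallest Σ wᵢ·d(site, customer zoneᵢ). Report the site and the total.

Total weighted distance at each candidate:
  North (10, 14): total = 2740
  South (14, 15): total = 2275
  East (15, 6): total = 1685
  West (3, 17): total = 4290
Minimum is at East with total 1685 blocks.

East, total 1685 blocks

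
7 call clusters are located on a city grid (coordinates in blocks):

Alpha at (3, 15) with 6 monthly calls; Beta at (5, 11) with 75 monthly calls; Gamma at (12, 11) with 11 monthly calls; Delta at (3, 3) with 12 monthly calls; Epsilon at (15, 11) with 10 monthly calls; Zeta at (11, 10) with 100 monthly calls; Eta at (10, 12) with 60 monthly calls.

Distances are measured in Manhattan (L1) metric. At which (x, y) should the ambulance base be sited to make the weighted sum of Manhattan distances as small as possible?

Manhattan distance separates: Σwᵢ(|x−xᵢ|+|y−yᵢ|) = Σwᵢ|x−xᵢ| + Σwᵢ|y−yᵢ|, so x and y are optimised independently as 1-D weighted medians.
Total weight W = 274; half = 137.
x-coordinate, sorted with cumulative weight:
  x=3 (Alpha, w=6) cum 6
  x=3 (Delta, w=12) cum 18
  x=5 (Beta, w=75) cum 93
  x=10 (Eta, w=60) cum 153  ← median
  x=11 (Zeta, w=100) cum 253
  x=12 (Gamma, w=11) cum 264
  x=15 (Epsilon, w=10) cum 274
⇒ x* = 10
y-coordinate, sorted with cumulative weight:
  y=3 (Delta, w=12) cum 12
  y=10 (Zeta, w=100) cum 112
  y=11 (Beta, w=75) cum 187  ← median
  y=11 (Gamma, w=11) cum 198
  y=11 (Epsilon, w=10) cum 208
  y=12 (Eta, w=60) cum 268
  y=15 (Alpha, w=6) cum 274
⇒ y* = 11

(10, 11)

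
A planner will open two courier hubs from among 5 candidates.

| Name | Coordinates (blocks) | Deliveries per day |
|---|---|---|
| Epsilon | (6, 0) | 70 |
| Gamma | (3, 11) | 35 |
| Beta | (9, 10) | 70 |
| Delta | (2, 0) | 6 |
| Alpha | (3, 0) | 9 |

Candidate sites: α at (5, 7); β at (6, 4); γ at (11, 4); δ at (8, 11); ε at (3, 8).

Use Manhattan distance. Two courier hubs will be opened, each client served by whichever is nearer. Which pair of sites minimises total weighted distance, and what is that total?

{β, δ}, total 706

Evaluate every pair (each demand assigned to the nearer of the two):
  {β, δ}: total = 706
  {α, δ}: total = 1016
  {β, ε}: total = 1056
  {α, β}: total = 1091
  {γ, δ}: total = 1131
  {δ, ε}: total = 1141
  {α, ε}: total = 1281
  {β, γ}: total = 1301
  {α, γ}: total = 1401
  {γ, ε}: total = 1421
Best pair: {β, δ} with total 706.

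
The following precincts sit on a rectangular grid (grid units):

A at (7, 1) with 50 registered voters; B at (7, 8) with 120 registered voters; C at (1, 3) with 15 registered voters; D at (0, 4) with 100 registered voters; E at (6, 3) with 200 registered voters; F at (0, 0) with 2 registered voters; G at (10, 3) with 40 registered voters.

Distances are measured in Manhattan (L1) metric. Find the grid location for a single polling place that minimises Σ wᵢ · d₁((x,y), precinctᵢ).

(6, 3)

Manhattan distance separates: Σwᵢ(|x−xᵢ|+|y−yᵢ|) = Σwᵢ|x−xᵢ| + Σwᵢ|y−yᵢ|, so x and y are optimised independently as 1-D weighted medians.
Total weight W = 527; half = 263.5.
x-coordinate, sorted with cumulative weight:
  x=0 (D, w=100) cum 100
  x=0 (F, w=2) cum 102
  x=1 (C, w=15) cum 117
  x=6 (E, w=200) cum 317  ← median
  x=7 (A, w=50) cum 367
  x=7 (B, w=120) cum 487
  x=10 (G, w=40) cum 527
⇒ x* = 6
y-coordinate, sorted with cumulative weight:
  y=0 (F, w=2) cum 2
  y=1 (A, w=50) cum 52
  y=3 (C, w=15) cum 67
  y=3 (E, w=200) cum 267  ← median
  y=3 (G, w=40) cum 307
  y=4 (D, w=100) cum 407
  y=8 (B, w=120) cum 527
⇒ y* = 3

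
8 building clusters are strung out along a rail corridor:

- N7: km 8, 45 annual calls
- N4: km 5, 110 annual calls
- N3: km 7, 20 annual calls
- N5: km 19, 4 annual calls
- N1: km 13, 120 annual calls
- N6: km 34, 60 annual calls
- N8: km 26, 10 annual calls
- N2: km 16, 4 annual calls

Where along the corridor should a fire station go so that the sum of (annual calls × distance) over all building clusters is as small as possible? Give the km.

x = 13

For a sum of weighted absolute distances on a line, the optimum is the weighted median (not the mean). Total weight W = 373; half-weight = 186.5.
Sort by position and accumulate weight:
  km 5 (N4, w=110) → cum 110
  km 7 (N3, w=20) → cum 130
  km 8 (N7, w=45) → cum 175
  km 13 (N1, w=120) → cum 295  ≥ 186.5 → median here
  km 16 (N2, w=4) → cum 299
  km 19 (N5, w=4) → cum 303
  km 26 (N8, w=10) → cum 313
  km 34 (N6, w=60) → cum 373
Optimal location: km 13.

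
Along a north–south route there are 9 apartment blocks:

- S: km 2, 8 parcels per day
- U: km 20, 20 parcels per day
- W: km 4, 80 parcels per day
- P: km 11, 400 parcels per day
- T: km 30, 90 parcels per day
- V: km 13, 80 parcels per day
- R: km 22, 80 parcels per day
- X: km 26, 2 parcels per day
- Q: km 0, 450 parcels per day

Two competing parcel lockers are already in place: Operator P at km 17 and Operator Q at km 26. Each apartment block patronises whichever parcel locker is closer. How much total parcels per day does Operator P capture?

1038

The indifferent point is the midpoint (17+26)/2 = 21.5; apartment blocks left of it (closer to Operator P at 17) go to Operator P, those right go to Operator Q.
  Q at 0 (w=450) → Operator P
  S at 2 (w=8) → Operator P
  W at 4 (w=80) → Operator P
  P at 11 (w=400) → Operator P
  V at 13 (w=80) → Operator P
  U at 20 (w=20) → Operator P
  R at 22 (w=80) → Operator Q
  X at 26 (w=2) → Operator Q
  T at 30 (w=90) → Operator Q
Operator P captures 1038; Operator Q captures 172.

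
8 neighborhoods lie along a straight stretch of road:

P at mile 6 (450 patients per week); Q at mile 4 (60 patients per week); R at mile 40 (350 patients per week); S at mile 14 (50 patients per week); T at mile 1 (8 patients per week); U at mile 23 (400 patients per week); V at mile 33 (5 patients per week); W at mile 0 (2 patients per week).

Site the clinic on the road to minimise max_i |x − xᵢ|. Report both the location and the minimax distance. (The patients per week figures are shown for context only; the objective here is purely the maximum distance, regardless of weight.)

location 20, max distance 20

The 1-center on a line is the midpoint of the two extreme points: leftmost at 0, rightmost at 40.
Optimal location = (0 + 40)/2 = 20; maximum distance = (40 − 0)/2 = 20.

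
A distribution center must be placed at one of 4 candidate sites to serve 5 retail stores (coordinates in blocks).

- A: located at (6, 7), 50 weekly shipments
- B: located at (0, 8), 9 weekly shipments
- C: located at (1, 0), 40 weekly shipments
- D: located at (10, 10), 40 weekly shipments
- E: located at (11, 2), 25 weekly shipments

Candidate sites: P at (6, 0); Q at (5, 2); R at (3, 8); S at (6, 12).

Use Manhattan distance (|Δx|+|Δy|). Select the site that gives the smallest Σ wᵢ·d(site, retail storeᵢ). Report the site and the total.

Total weighted distance at each candidate:
  P (6, 0): total = 1411
  Q (5, 2): total = 1309
  R (3, 8): total = 1337
  S (6, 12): total = 1635
Minimum is at Q with total 1309 blocks.

Q, total 1309 blocks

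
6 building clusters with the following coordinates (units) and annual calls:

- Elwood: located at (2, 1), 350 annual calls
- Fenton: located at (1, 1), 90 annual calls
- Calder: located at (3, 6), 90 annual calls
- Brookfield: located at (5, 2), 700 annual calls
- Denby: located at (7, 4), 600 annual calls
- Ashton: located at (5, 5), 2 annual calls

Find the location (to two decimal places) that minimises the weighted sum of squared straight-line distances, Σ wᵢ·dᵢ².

The minimiser of Σwᵢ‖p−pᵢ‖² is the weighted centroid p* = (Σwᵢpᵢ)/(Σwᵢ).
Σwᵢ = 1832.
Σwᵢxᵢ = 350·2 + 90·1 + 90·3 + 700·5 + 600·7 + 2·5 = 8770.
Σwᵢyᵢ = 350·1 + 90·1 + 90·6 + 700·2 + 600·4 + 2·5 = 4790.
x* = 8770/1832 = 4.79, y* = 4790/1832 = 2.61.

(4.79, 2.61)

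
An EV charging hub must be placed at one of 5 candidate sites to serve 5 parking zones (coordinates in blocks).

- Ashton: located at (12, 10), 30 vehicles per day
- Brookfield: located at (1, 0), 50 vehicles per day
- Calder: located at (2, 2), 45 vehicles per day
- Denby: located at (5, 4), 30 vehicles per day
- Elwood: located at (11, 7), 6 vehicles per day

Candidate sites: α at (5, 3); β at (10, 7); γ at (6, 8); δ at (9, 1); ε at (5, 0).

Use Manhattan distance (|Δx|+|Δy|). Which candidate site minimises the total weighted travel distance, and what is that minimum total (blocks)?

α, total 1040 blocks

Total weighted distance at each candidate:
  α (5, 3): total = 1040
  β (10, 7): total = 1781
  γ (6, 8): total = 1526
  δ (9, 1): total = 1428
  ε (5, 0): total = 1133
Minimum is at α with total 1040 blocks.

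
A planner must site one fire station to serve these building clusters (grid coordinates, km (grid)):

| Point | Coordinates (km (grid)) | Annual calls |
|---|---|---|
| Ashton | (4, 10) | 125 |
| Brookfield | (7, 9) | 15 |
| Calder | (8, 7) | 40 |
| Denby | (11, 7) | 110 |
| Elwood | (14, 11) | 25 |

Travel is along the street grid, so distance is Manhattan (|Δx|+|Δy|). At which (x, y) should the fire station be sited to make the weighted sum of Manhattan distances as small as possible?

Manhattan distance separates: Σwᵢ(|x−xᵢ|+|y−yᵢ|) = Σwᵢ|x−xᵢ| + Σwᵢ|y−yᵢ|, so x and y are optimised independently as 1-D weighted medians.
Total weight W = 315; half = 157.5.
x-coordinate, sorted with cumulative weight:
  x=4 (Ashton, w=125) cum 125
  x=7 (Brookfield, w=15) cum 140
  x=8 (Calder, w=40) cum 180  ← median
  x=11 (Denby, w=110) cum 290
  x=14 (Elwood, w=25) cum 315
⇒ x* = 8
y-coordinate, sorted with cumulative weight:
  y=7 (Calder, w=40) cum 40
  y=7 (Denby, w=110) cum 150
  y=9 (Brookfield, w=15) cum 165  ← median
  y=10 (Ashton, w=125) cum 290
  y=11 (Elwood, w=25) cum 315
⇒ y* = 9

(8, 9)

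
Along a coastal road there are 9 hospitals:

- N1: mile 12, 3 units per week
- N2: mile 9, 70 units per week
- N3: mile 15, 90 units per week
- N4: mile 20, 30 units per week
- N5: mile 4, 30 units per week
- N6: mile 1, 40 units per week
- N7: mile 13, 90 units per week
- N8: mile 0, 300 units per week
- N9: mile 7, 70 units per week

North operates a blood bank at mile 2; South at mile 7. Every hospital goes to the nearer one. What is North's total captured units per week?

370

The indifferent point is the midpoint (2+7)/2 = 4.5; hospitals left of it (closer to North at 2) go to North, those right go to South.
  N8 at 0 (w=300) → North
  N6 at 1 (w=40) → North
  N5 at 4 (w=30) → North
  N9 at 7 (w=70) → South
  N2 at 9 (w=70) → South
  N1 at 12 (w=3) → South
  N7 at 13 (w=90) → South
  N3 at 15 (w=90) → South
  N4 at 20 (w=30) → South
North captures 370; South captures 353.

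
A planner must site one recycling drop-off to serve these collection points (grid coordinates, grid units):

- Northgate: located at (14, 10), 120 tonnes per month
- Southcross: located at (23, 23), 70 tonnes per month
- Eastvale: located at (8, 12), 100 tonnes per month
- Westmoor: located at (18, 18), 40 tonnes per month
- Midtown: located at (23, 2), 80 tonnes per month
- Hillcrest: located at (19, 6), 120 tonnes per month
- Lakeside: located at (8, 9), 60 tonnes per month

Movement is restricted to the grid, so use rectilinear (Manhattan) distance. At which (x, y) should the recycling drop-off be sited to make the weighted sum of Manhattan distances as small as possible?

Manhattan distance separates: Σwᵢ(|x−xᵢ|+|y−yᵢ|) = Σwᵢ|x−xᵢ| + Σwᵢ|y−yᵢ|, so x and y are optimised independently as 1-D weighted medians.
Total weight W = 590; half = 295.
x-coordinate, sorted with cumulative weight:
  x=8 (Eastvale, w=100) cum 100
  x=8 (Lakeside, w=60) cum 160
  x=14 (Northgate, w=120) cum 280
  x=18 (Westmoor, w=40) cum 320  ← median
  x=19 (Hillcrest, w=120) cum 440
  x=23 (Southcross, w=70) cum 510
  x=23 (Midtown, w=80) cum 590
⇒ x* = 18
y-coordinate, sorted with cumulative weight:
  y=2 (Midtown, w=80) cum 80
  y=6 (Hillcrest, w=120) cum 200
  y=9 (Lakeside, w=60) cum 260
  y=10 (Northgate, w=120) cum 380  ← median
  y=12 (Eastvale, w=100) cum 480
  y=18 (Westmoor, w=40) cum 520
  y=23 (Southcross, w=70) cum 590
⇒ y* = 10

(18, 10)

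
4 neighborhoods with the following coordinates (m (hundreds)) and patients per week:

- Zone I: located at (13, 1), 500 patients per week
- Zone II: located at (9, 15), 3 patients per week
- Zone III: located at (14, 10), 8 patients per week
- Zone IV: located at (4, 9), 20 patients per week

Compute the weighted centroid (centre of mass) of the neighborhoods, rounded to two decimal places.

(12.65, 1.52)

The minimiser of Σwᵢ‖p−pᵢ‖² is the weighted centroid p* = (Σwᵢpᵢ)/(Σwᵢ).
Σwᵢ = 531.
Σwᵢxᵢ = 500·13 + 3·9 + 8·14 + 20·4 = 6719.
Σwᵢyᵢ = 500·1 + 3·15 + 8·10 + 20·9 = 805.
x* = 6719/531 = 12.65, y* = 805/531 = 1.52.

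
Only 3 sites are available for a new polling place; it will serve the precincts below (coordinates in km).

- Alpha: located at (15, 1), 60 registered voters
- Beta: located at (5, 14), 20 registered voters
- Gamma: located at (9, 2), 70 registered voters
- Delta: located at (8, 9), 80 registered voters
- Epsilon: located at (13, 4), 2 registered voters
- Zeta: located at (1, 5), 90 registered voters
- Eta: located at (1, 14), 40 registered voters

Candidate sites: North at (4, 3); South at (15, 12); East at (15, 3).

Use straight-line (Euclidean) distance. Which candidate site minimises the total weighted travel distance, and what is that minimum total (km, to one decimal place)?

Total weighted distance at each candidate:
  North (4, 3): total = 2624.2
  South (15, 12): total = 4280.5
  East (15, 3): total = 3570.1
Minimum is at North with total 2624.2 km.

North, total 2624.2 km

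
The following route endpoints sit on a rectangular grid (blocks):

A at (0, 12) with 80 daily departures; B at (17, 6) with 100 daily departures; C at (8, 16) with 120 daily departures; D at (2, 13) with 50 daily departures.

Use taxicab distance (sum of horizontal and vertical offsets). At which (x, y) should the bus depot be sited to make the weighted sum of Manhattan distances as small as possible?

Manhattan distance separates: Σwᵢ(|x−xᵢ|+|y−yᵢ|) = Σwᵢ|x−xᵢ| + Σwᵢ|y−yᵢ|, so x and y are optimised independently as 1-D weighted medians.
Total weight W = 350; half = 175.
x-coordinate, sorted with cumulative weight:
  x=0 (A, w=80) cum 80
  x=2 (D, w=50) cum 130
  x=8 (C, w=120) cum 250  ← median
  x=17 (B, w=100) cum 350
⇒ x* = 8
y-coordinate, sorted with cumulative weight:
  y=6 (B, w=100) cum 100
  y=12 (A, w=80) cum 180  ← median
  y=13 (D, w=50) cum 230
  y=16 (C, w=120) cum 350
⇒ y* = 12

(8, 12)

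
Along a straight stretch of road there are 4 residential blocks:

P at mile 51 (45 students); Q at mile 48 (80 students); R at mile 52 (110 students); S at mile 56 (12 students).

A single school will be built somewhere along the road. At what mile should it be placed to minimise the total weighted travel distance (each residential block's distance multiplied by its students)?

x = 51

For a sum of weighted absolute distances on a line, the optimum is the weighted median (not the mean). Total weight W = 247; half-weight = 123.5.
Sort by position and accumulate weight:
  mile 48 (Q, w=80) → cum 80
  mile 51 (P, w=45) → cum 125  ≥ 123.5 → median here
  mile 52 (R, w=110) → cum 235
  mile 56 (S, w=12) → cum 247
Optimal location: mile 51.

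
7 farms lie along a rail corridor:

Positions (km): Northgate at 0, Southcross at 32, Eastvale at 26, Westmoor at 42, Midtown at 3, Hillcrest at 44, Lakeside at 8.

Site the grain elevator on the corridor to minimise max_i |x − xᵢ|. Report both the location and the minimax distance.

location 22, max distance 22

The 1-center on a line is the midpoint of the two extreme points: leftmost at 0, rightmost at 44.
Optimal location = (0 + 44)/2 = 22; maximum distance = (44 − 0)/2 = 22.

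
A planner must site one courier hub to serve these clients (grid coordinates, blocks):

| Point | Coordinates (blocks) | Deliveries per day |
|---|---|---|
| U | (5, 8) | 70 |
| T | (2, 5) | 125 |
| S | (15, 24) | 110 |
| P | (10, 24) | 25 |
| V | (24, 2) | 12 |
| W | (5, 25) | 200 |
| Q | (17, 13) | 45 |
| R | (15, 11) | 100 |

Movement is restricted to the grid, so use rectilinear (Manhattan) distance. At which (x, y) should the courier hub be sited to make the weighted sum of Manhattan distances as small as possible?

(5, 13)

Manhattan distance separates: Σwᵢ(|x−xᵢ|+|y−yᵢ|) = Σwᵢ|x−xᵢ| + Σwᵢ|y−yᵢ|, so x and y are optimised independently as 1-D weighted medians.
Total weight W = 687; half = 343.5.
x-coordinate, sorted with cumulative weight:
  x=2 (T, w=125) cum 125
  x=5 (U, w=70) cum 195
  x=5 (W, w=200) cum 395  ← median
  x=10 (P, w=25) cum 420
  x=15 (S, w=110) cum 530
  x=15 (R, w=100) cum 630
  x=17 (Q, w=45) cum 675
  x=24 (V, w=12) cum 687
⇒ x* = 5
y-coordinate, sorted with cumulative weight:
  y=2 (V, w=12) cum 12
  y=5 (T, w=125) cum 137
  y=8 (U, w=70) cum 207
  y=11 (R, w=100) cum 307
  y=13 (Q, w=45) cum 352  ← median
  y=24 (S, w=110) cum 462
  y=24 (P, w=25) cum 487
  y=25 (W, w=200) cum 687
⇒ y* = 13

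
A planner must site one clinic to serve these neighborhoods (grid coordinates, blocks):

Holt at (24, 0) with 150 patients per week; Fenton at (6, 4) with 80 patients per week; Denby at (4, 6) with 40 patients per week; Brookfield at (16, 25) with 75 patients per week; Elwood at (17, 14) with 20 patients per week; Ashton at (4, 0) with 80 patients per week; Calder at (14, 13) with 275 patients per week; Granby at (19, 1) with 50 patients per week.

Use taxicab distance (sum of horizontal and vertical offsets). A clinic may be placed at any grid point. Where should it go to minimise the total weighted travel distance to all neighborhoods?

Manhattan distance separates: Σwᵢ(|x−xᵢ|+|y−yᵢ|) = Σwᵢ|x−xᵢ| + Σwᵢ|y−yᵢ|, so x and y are optimised independently as 1-D weighted medians.
Total weight W = 770; half = 385.
x-coordinate, sorted with cumulative weight:
  x=4 (Denby, w=40) cum 40
  x=4 (Ashton, w=80) cum 120
  x=6 (Fenton, w=80) cum 200
  x=14 (Calder, w=275) cum 475  ← median
  x=16 (Brookfield, w=75) cum 550
  x=17 (Elwood, w=20) cum 570
  x=19 (Granby, w=50) cum 620
  x=24 (Holt, w=150) cum 770
⇒ x* = 14
y-coordinate, sorted with cumulative weight:
  y=0 (Holt, w=150) cum 150
  y=0 (Ashton, w=80) cum 230
  y=1 (Granby, w=50) cum 280
  y=4 (Fenton, w=80) cum 360
  y=6 (Denby, w=40) cum 400  ← median
  y=13 (Calder, w=275) cum 675
  y=14 (Elwood, w=20) cum 695
  y=25 (Brookfield, w=75) cum 770
⇒ y* = 6

(14, 6)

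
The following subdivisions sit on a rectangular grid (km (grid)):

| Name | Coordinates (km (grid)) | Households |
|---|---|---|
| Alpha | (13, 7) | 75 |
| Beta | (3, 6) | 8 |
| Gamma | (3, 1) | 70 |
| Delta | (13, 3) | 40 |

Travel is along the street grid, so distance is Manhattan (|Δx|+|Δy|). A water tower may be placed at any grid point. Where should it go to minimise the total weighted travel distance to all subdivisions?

(13, 3)

Manhattan distance separates: Σwᵢ(|x−xᵢ|+|y−yᵢ|) = Σwᵢ|x−xᵢ| + Σwᵢ|y−yᵢ|, so x and y are optimised independently as 1-D weighted medians.
Total weight W = 193; half = 96.5.
x-coordinate, sorted with cumulative weight:
  x=3 (Beta, w=8) cum 8
  x=3 (Gamma, w=70) cum 78
  x=13 (Alpha, w=75) cum 153  ← median
  x=13 (Delta, w=40) cum 193
⇒ x* = 13
y-coordinate, sorted with cumulative weight:
  y=1 (Gamma, w=70) cum 70
  y=3 (Delta, w=40) cum 110  ← median
  y=6 (Beta, w=8) cum 118
  y=7 (Alpha, w=75) cum 193
⇒ y* = 3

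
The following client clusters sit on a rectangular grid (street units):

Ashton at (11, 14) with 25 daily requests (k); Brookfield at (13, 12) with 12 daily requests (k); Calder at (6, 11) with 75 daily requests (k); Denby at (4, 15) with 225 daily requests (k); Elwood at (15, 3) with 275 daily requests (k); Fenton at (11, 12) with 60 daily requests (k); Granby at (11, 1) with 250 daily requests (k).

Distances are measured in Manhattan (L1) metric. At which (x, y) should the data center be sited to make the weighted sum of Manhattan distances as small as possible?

Manhattan distance separates: Σwᵢ(|x−xᵢ|+|y−yᵢ|) = Σwᵢ|x−xᵢ| + Σwᵢ|y−yᵢ|, so x and y are optimised independently as 1-D weighted medians.
Total weight W = 922; half = 461.
x-coordinate, sorted with cumulative weight:
  x=4 (Denby, w=225) cum 225
  x=6 (Calder, w=75) cum 300
  x=11 (Ashton, w=25) cum 325
  x=11 (Fenton, w=60) cum 385
  x=11 (Granby, w=250) cum 635  ← median
  x=13 (Brookfield, w=12) cum 647
  x=15 (Elwood, w=275) cum 922
⇒ x* = 11
y-coordinate, sorted with cumulative weight:
  y=1 (Granby, w=250) cum 250
  y=3 (Elwood, w=275) cum 525  ← median
  y=11 (Calder, w=75) cum 600
  y=12 (Brookfield, w=12) cum 612
  y=12 (Fenton, w=60) cum 672
  y=14 (Ashton, w=25) cum 697
  y=15 (Denby, w=225) cum 922
⇒ y* = 3

(11, 3)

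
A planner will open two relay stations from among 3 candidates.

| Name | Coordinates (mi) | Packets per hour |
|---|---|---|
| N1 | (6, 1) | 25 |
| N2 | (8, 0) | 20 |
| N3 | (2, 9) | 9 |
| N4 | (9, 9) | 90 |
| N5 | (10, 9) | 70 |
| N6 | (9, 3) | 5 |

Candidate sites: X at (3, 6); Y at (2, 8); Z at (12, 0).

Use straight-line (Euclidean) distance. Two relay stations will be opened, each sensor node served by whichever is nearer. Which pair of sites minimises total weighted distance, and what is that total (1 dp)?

Evaluate every pair (each demand assigned to the nearer of the two):
  {X, Z}: total = 1412.3
  {Y, Z}: total = 1463.0
  {X, Y}: total = 1481.4
Best pair: {X, Z} with total 1412.3.

{X, Z}, total 1412.3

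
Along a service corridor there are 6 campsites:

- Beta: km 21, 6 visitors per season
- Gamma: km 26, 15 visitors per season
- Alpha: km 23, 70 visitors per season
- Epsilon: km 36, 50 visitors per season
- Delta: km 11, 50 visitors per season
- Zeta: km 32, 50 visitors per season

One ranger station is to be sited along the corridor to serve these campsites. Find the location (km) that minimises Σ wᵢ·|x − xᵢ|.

For a sum of weighted absolute distances on a line, the optimum is the weighted median (not the mean). Total weight W = 241; half-weight = 120.5.
Sort by position and accumulate weight:
  km 11 (Delta, w=50) → cum 50
  km 21 (Beta, w=6) → cum 56
  km 23 (Alpha, w=70) → cum 126  ≥ 120.5 → median here
  km 26 (Gamma, w=15) → cum 141
  km 32 (Zeta, w=50) → cum 191
  km 36 (Epsilon, w=50) → cum 241
Optimal location: km 23.

x = 23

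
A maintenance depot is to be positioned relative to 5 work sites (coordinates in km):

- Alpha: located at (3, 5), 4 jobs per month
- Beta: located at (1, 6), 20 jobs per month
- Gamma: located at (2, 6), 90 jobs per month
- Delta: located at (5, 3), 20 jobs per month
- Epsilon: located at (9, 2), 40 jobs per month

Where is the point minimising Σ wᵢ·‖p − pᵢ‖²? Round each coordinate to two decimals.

(3.86, 4.71)

The minimiser of Σwᵢ‖p−pᵢ‖² is the weighted centroid p* = (Σwᵢpᵢ)/(Σwᵢ).
Σwᵢ = 174.
Σwᵢxᵢ = 4·3 + 20·1 + 90·2 + 20·5 + 40·9 = 672.
Σwᵢyᵢ = 4·5 + 20·6 + 90·6 + 20·3 + 40·2 = 820.
x* = 672/174 = 3.86, y* = 820/174 = 4.71.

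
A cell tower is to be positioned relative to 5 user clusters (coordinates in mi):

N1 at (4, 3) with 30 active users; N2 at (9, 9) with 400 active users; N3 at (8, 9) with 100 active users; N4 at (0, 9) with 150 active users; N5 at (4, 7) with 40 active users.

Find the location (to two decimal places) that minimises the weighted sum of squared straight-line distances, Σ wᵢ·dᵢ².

The minimiser of Σwᵢ‖p−pᵢ‖² is the weighted centroid p* = (Σwᵢpᵢ)/(Σwᵢ).
Σwᵢ = 720.
Σwᵢxᵢ = 30·4 + 400·9 + 100·8 + 150·0 + 40·4 = 4680.
Σwᵢyᵢ = 30·3 + 400·9 + 100·9 + 150·9 + 40·7 = 6220.
x* = 4680/720 = 6.50, y* = 6220/720 = 8.64.

(6.50, 8.64)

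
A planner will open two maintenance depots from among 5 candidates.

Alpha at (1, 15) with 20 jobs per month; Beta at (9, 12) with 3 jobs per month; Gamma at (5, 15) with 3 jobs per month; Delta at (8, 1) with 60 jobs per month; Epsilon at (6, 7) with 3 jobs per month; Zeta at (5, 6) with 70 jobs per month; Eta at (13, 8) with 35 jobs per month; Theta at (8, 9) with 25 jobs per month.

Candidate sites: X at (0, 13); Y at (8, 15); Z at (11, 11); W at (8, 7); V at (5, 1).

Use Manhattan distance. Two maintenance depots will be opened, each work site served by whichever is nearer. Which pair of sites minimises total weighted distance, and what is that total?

Evaluate every pair (each demand assigned to the nearer of the two):
  {X, W}: total = 1005
  {Y, W}: total = 1067
  {W, V}: total = 1077
  {Z, V}: total = 1170
  {Z, W}: total = 1190
  {Y, V}: total = 1282
  {X, V}: total = 1462
  {X, Z}: total = 1967
  {Y, Z}: total = 2035
  {X, Y}: total = 2361
Best pair: {X, W} with total 1005.

{X, W}, total 1005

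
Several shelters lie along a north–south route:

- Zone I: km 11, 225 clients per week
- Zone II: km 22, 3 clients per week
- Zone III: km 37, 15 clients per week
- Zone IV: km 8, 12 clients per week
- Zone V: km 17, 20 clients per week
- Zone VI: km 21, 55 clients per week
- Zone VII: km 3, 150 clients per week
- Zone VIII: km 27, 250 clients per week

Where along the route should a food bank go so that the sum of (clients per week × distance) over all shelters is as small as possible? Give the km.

For a sum of weighted absolute distances on a line, the optimum is the weighted median (not the mean). Total weight W = 730; half-weight = 365.
Sort by position and accumulate weight:
  km 3 (Zone VII, w=150) → cum 150
  km 8 (Zone IV, w=12) → cum 162
  km 11 (Zone I, w=225) → cum 387  ≥ 365 → median here
  km 17 (Zone V, w=20) → cum 407
  km 21 (Zone VI, w=55) → cum 462
  km 22 (Zone II, w=3) → cum 465
  km 27 (Zone VIII, w=250) → cum 715
  km 37 (Zone III, w=15) → cum 730
Optimal location: km 11.

x = 11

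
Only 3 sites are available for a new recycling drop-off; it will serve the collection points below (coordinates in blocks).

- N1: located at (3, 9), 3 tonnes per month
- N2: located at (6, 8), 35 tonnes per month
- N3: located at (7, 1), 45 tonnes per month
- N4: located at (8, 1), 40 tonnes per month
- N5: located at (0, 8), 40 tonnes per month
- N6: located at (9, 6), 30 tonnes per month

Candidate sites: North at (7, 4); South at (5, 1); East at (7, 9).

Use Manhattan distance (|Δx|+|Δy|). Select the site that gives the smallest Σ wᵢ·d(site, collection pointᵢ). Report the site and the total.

Total weighted distance at each candidate:
  North (7, 4): total = 1057
  South (5, 1): total = 1270
  East (7, 9): total = 1272
Minimum is at North with total 1057 blocks.

North, total 1057 blocks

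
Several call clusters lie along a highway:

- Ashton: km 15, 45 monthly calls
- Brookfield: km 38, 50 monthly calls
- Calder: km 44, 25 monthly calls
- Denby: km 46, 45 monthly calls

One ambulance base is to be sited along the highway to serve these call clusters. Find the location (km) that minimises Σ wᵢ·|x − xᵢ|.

For a sum of weighted absolute distances on a line, the optimum is the weighted median (not the mean). Total weight W = 165; half-weight = 82.5.
Sort by position and accumulate weight:
  km 15 (Ashton, w=45) → cum 45
  km 38 (Brookfield, w=50) → cum 95  ≥ 82.5 → median here
  km 44 (Calder, w=25) → cum 120
  km 46 (Denby, w=45) → cum 165
Optimal location: km 38.

x = 38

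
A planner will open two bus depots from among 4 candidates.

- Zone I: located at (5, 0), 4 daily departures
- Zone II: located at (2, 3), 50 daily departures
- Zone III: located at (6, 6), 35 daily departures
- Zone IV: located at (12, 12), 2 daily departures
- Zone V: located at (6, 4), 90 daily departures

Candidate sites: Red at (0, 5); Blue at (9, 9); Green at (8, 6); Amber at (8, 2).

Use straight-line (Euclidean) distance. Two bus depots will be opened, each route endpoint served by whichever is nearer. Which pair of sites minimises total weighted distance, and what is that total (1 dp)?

Evaluate every pair (each demand assigned to the nearer of the two):
  {Red, Green}: total = 507.2
  {Red, Amber}: total = 588.5
  {Green, Amber}: total = 657.5
  {Blue, Green}: total = 695.3
  {Blue, Amber}: total = 730.1
  {Red, Blue}: total = 851.5
Best pair: {Red, Green} with total 507.2.

{Red, Green}, total 507.2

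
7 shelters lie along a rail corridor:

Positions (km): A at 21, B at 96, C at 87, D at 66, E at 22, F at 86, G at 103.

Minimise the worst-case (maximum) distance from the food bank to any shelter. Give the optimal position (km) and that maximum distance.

location 62, max distance 41

The 1-center on a line is the midpoint of the two extreme points: leftmost at 21, rightmost at 103.
Optimal location = (21 + 103)/2 = 62; maximum distance = (103 − 21)/2 = 41.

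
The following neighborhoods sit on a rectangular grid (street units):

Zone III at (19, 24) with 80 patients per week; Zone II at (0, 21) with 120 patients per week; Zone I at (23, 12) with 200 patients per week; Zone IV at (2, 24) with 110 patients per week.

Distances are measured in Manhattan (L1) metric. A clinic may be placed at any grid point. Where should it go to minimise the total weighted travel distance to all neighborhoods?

Manhattan distance separates: Σwᵢ(|x−xᵢ|+|y−yᵢ|) = Σwᵢ|x−xᵢ| + Σwᵢ|y−yᵢ|, so x and y are optimised independently as 1-D weighted medians.
Total weight W = 510; half = 255.
x-coordinate, sorted with cumulative weight:
  x=0 (Zone II, w=120) cum 120
  x=2 (Zone IV, w=110) cum 230
  x=19 (Zone III, w=80) cum 310  ← median
  x=23 (Zone I, w=200) cum 510
⇒ x* = 19
y-coordinate, sorted with cumulative weight:
  y=12 (Zone I, w=200) cum 200
  y=21 (Zone II, w=120) cum 320  ← median
  y=24 (Zone III, w=80) cum 400
  y=24 (Zone IV, w=110) cum 510
⇒ y* = 21

(19, 21)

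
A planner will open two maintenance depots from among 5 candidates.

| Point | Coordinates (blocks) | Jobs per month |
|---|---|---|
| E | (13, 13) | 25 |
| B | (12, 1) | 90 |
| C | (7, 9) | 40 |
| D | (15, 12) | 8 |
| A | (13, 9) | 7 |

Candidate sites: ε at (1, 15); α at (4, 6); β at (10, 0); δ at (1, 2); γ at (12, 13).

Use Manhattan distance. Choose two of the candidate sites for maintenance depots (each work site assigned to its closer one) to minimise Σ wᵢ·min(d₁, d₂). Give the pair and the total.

{β, γ}, total 722

Evaluate every pair (each demand assigned to the nearer of the two):
  {β, γ}: total = 722
  {α, β}: total = 1130
  {ε, β}: total = 1320
  {β, δ}: total = 1370
  {α, γ}: total = 1412
  {ε, γ}: total = 1532
  {δ, γ}: total = 1532
  {α, δ}: total = 1940
  {ε, α}: total = 1980
  {ε, δ}: total = 2172
Best pair: {β, γ} with total 722.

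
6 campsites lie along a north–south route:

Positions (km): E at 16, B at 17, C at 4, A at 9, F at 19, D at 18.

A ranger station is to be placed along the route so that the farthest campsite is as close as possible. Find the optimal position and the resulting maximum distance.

The 1-center on a line is the midpoint of the two extreme points: leftmost at 4, rightmost at 19.
Optimal location = (4 + 19)/2 = 11.5; maximum distance = (19 − 4)/2 = 7.5.

location 11.5, max distance 7.5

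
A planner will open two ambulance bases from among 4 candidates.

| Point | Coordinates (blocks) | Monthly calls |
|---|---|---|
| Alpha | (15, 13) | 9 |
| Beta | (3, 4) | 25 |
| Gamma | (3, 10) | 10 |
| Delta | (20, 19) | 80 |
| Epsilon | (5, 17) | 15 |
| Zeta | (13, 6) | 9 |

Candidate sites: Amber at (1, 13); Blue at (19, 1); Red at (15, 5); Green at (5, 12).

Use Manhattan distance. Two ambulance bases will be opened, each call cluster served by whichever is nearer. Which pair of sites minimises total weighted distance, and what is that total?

{Red, Green}, total 1984

Evaluate every pair (each demand assigned to the nearer of the two):
  {Red, Green}: total = 1984
  {Amber, Red}: total = 2064
  {Blue, Green}: total = 2083
  {Amber, Blue}: total = 2190
  {Amber, Green}: total = 2350
  {Blue, Red}: total = 2444
Best pair: {Red, Green} with total 1984.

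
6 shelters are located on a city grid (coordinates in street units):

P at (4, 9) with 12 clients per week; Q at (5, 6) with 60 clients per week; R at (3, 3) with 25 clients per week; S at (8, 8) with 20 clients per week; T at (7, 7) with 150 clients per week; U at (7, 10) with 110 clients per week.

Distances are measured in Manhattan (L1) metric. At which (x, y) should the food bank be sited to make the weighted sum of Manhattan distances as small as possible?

Manhattan distance separates: Σwᵢ(|x−xᵢ|+|y−yᵢ|) = Σwᵢ|x−xᵢ| + Σwᵢ|y−yᵢ|, so x and y are optimised independently as 1-D weighted medians.
Total weight W = 377; half = 188.5.
x-coordinate, sorted with cumulative weight:
  x=3 (R, w=25) cum 25
  x=4 (P, w=12) cum 37
  x=5 (Q, w=60) cum 97
  x=7 (T, w=150) cum 247  ← median
  x=7 (U, w=110) cum 357
  x=8 (S, w=20) cum 377
⇒ x* = 7
y-coordinate, sorted with cumulative weight:
  y=3 (R, w=25) cum 25
  y=6 (Q, w=60) cum 85
  y=7 (T, w=150) cum 235  ← median
  y=8 (S, w=20) cum 255
  y=9 (P, w=12) cum 267
  y=10 (U, w=110) cum 377
⇒ y* = 7

(7, 7)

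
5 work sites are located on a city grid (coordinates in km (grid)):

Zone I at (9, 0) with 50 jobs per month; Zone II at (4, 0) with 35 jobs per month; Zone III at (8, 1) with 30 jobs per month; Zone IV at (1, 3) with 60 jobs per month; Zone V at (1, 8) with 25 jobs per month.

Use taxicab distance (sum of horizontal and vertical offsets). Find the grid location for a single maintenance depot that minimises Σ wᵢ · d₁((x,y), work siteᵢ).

(4, 1)

Manhattan distance separates: Σwᵢ(|x−xᵢ|+|y−yᵢ|) = Σwᵢ|x−xᵢ| + Σwᵢ|y−yᵢ|, so x and y are optimised independently as 1-D weighted medians.
Total weight W = 200; half = 100.
x-coordinate, sorted with cumulative weight:
  x=1 (Zone IV, w=60) cum 60
  x=1 (Zone V, w=25) cum 85
  x=4 (Zone II, w=35) cum 120  ← median
  x=8 (Zone III, w=30) cum 150
  x=9 (Zone I, w=50) cum 200
⇒ x* = 4
y-coordinate, sorted with cumulative weight:
  y=0 (Zone I, w=50) cum 50
  y=0 (Zone II, w=35) cum 85
  y=1 (Zone III, w=30) cum 115  ← median
  y=3 (Zone IV, w=60) cum 175
  y=8 (Zone V, w=25) cum 200
⇒ y* = 1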